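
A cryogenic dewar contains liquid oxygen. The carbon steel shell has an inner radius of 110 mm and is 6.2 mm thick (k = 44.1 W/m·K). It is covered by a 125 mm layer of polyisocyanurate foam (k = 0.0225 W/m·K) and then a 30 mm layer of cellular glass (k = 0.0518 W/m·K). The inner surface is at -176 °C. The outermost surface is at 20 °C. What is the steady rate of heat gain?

Q ≈ 11.9 W

Spherical conduction: R = (1/r_in − 1/r_out)/(4πk) per layer; series-sum.
R_carbon steel shell = (1/0.11 − 1/0.1162)/(4π×44.1) = 8.753×10^-4 K/W
R_polyisocyanurate foam = (1/0.1162 − 1/0.2412)/(4π×0.0225) = 15.77 K/W
R_cellular glass = (1/0.2412 − 1/0.2712)/(4π×0.0518) = 0.7046 K/W
R_total = 16.48 K/W
Q = ΔT/R_total = 196/16.48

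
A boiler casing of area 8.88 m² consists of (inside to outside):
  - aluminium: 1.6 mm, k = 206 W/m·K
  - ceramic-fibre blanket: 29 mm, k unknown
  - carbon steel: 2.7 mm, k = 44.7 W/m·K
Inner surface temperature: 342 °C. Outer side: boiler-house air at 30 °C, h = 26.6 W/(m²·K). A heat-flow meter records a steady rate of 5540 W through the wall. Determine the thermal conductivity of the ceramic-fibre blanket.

Using the resistance-network approach (series):
R_aluminium = L/(kA) = 0.0016/(206×8.88) = 8.747×10^-7 K/W
R_carbon steel = L/(kA) = 0.0027/(44.7×8.88) = 6.802×10^-6 K/W
R_outer film = 1/(h_o·A) = 1/(26.6×8.88) = 0.004234 K/W
Sum of known resistances R_other = 0.004241 K/W
Total R = ΔT/Q = 312/5540 = 0.05632 K/W
R_ceramic-fibre blanket = R_total − R_other = 0.05208 K/W
k = L/(R·A) = 0.029/(0.05208×8.88)

k ≈ 0.0627 W/(m·K)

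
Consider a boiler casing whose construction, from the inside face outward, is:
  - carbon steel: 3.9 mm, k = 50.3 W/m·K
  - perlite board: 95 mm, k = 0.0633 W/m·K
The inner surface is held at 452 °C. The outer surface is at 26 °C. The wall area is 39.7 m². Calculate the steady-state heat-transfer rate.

Q ≈ 11300 W

Using the resistance-network approach (series):
R_carbon steel = L/(kA) = 0.0039/(50.3×39.7) = 1.953×10^-6 K/W
R_perlite board = L/(kA) = 0.095/(0.0633×39.7) = 0.0378 K/W
R_total = 0.03781 K/W
Q = ΔT / R_total = 426 / 0.03781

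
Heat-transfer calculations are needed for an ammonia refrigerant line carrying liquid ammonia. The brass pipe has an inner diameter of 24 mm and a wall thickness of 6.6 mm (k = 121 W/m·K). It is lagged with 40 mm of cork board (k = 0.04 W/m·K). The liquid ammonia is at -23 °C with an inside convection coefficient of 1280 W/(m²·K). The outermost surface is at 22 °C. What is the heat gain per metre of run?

q′ ≈ 9.83 W/m

For a radial system each layer contributes R = ln(r_out/r_in)/(2πkL); films add R = 1/(hA).
R_inner film = 1/(h_i·2πr₁L) = 1/(1280×2π×0.012×1) = 0.01036 K/W
R_brass pipe wall = ln(18.6/12)/(2π×121×1) = 5.764×10^-4 K/W
R_cork board = ln(58.6/18.6)/(2π×0.04×1) = 4.566 K/W
R_total = 4.577 K/W
Q = ΔT/R_total = 45/4.577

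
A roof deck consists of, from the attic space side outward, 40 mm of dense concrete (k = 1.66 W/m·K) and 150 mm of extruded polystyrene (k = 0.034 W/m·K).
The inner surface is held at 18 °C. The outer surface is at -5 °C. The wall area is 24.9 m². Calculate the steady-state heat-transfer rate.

Q ≈ 129 W

Using the resistance-network approach (series):
R_dense concrete = L/(kA) = 0.04/(1.66×24.9) = 9.677×10^-4 K/W
R_extruded polystyrene = L/(kA) = 0.15/(0.034×24.9) = 0.1772 K/W
R_total = 0.1781 K/W
Q = ΔT / R_total = 23 / 0.1781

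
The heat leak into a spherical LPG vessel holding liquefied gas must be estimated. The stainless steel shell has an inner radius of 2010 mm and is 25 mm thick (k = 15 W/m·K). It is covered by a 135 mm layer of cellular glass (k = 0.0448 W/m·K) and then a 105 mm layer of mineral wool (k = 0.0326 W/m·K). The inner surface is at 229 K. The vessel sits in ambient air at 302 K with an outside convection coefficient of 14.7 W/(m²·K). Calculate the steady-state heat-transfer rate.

Q ≈ 680 W

For a spherical shell R = (1/r₁ − 1/r₂)/(4πk); film R = 1/(h·4πr²). In series:
R_stainless steel shell = (1/2.01 − 1/2.035)/(4π×15) = 3.242×10^-5 K/W
R_cellular glass = (1/2.035 − 1/2.17)/(4π×0.0448) = 0.0543 K/W
R_mineral wool = (1/2.17 − 1/2.275)/(4π×0.0326) = 0.05192 K/W
R_outer film = 1/(h·4πr_o²) = 1/(14.7×4π×2.275²) = 0.001046 K/W
R_total = 0.1073 K/W
Q = ΔT/R_total = 73/0.1073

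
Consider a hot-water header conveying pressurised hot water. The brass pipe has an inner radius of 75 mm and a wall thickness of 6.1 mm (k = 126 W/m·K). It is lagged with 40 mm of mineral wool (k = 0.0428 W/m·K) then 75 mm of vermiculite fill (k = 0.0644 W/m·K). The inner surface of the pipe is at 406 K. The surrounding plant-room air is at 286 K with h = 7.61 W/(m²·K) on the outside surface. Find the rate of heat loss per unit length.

Per-layer cylindrical resistances, series-summed:
R_brass pipe wall = ln(81.1/75)/(2π×126×1) = 9.877×10^-5 K/W
R_mineral wool = ln(121.1/81.1)/(2π×0.0428×1) = 1.491 K/W
R_vermiculite fill = ln(196.1/121.1)/(2π×0.0644×1) = 1.191 K/W
R_outer film = 1/(h_o·2πr_oL) = 1/(7.61×2π×0.1961×1) = 0.1066 K/W
R_total = 2.789 K/W
Q = ΔT/R_total = 120/2.789

q′ ≈ 43 W/m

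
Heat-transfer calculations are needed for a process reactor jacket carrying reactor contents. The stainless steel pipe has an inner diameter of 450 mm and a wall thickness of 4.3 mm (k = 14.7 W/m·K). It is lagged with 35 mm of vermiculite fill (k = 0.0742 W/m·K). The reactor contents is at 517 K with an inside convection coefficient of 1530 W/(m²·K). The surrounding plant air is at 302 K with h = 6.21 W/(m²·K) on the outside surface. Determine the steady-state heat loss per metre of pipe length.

Cylindrical conduction, so R = ln(r₂/r₁)/(2πkL) per layer, in series:
R_inner film = 1/(h_i·2πr₁L) = 1/(1530×2π×0.225×1) = 4.623×10^-4 K/W
R_stainless steel pipe wall = ln(229.3/225)/(2π×14.7×1) = 2.05×10^-4 K/W
R_vermiculite fill = ln(264.3/229.3)/(2π×0.0742×1) = 0.3047 K/W
R_outer film = 1/(h_o·2πr_oL) = 1/(6.21×2π×0.2643×1) = 0.09697 K/W
R_total = 0.4023 K/W
Q = ΔT/R_total = 215/0.4023

q′ ≈ 534 W/m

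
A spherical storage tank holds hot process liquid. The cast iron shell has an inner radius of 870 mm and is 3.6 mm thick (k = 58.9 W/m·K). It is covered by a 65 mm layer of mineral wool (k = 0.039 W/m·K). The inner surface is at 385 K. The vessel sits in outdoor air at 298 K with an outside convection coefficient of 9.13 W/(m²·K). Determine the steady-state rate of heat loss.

Q ≈ 507 W

Radial (spherical) resistances in series:
R_cast iron shell = (1/0.87 − 1/0.8736)/(4π×58.9) = 6.399×10^-6 K/W
R_mineral wool = (1/0.8736 − 1/0.9386)/(4π×0.039) = 0.1618 K/W
R_outer film = 1/(h·4πr_o²) = 1/(9.13×4π×0.9386²) = 0.009894 K/W
R_total = 0.1717 K/W
Q = ΔT/R_total = 87/0.1717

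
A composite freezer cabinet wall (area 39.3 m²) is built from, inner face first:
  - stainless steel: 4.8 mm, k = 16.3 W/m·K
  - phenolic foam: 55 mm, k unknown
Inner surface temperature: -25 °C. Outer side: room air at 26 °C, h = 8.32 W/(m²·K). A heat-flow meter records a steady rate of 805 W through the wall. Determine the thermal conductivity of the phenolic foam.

k ≈ 0.0232 W/(m·K)

Model the wall as resistances in series:
R_stainless steel = L/(kA) = 0.0048/(16.3×39.3) = 7.493×10^-6 K/W
R_outer film = 1/(h_o·A) = 1/(8.32×39.3) = 0.003058 K/W
Sum of known resistances R_other = 0.003066 K/W
Total R = ΔT/Q = 51/805 = 0.06335 K/W
R_phenolic foam = R_total − R_other = 0.06029 K/W
k = L/(R·A) = 0.055/(0.06029×39.3)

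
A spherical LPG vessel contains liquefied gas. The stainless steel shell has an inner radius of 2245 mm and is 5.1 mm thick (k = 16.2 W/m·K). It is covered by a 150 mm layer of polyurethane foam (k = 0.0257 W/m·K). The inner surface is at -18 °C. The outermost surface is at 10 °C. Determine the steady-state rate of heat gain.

Q ≈ 326 W

Spherical conduction: R = (1/r_in − 1/r_out)/(4πk) per layer; series-sum.
R_stainless steel shell = (1/2.245 − 1/2.2501)/(4π×16.2) = 4.959×10^-6 K/W
R_polyurethane foam = (1/2.2501 − 1/2.4001)/(4π×0.0257) = 0.086 K/W
R_total = 0.08601 K/W
Q = ΔT/R_total = 28/0.08601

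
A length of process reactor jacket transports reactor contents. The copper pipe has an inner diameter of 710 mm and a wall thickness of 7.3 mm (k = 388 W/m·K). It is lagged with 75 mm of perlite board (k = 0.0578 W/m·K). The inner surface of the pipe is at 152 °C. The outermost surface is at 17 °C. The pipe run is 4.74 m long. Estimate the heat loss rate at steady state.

Q ≈ 1240 W

Per-layer cylindrical resistances, series-summed:
R_copper pipe wall = ln(362.3/355)/(2π×388×4.74) = 1.761×10^-6 K/W
R_perlite board = ln(437.3/362.3)/(2π×0.0578×4.74) = 0.1093 K/W
R_total = 0.1093 K/W
Q = ΔT/R_total = 135/0.1093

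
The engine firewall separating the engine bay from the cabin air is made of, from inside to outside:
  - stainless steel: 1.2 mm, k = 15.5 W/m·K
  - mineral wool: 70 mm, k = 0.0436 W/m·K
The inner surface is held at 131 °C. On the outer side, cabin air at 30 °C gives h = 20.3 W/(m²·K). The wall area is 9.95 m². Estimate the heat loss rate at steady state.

Model the wall as resistances in series:
R_stainless steel = L/(kA) = 0.0012/(15.5×9.95) = 7.781×10^-6 K/W
R_mineral wool = L/(kA) = 0.07/(0.0436×9.95) = 0.1614 K/W
R_outer film = 1/(h_o·A) = 1/(20.3×9.95) = 0.004951 K/W
R_total = 0.1663 K/W
Q = ΔT / R_total = 101 / 0.1663

Q ≈ 607 W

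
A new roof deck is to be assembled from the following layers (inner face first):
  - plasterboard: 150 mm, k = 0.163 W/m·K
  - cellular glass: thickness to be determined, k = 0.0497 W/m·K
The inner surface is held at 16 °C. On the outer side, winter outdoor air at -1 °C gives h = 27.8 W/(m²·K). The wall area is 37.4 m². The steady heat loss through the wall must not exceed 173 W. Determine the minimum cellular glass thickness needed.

Model the wall as resistances in series:
R_plasterboard = L/(kA) = 0.15/(0.163×37.4) = 0.02461 K/W
R_outer film = 1/(h_o·A) = 1/(27.8×37.4) = 9.618×10^-4 K/W
Sum of the known resistances R_other = 0.02557 K/W
Required total resistance R_tot = ΔT/Q_allow = 17/173 = 0.09827 K/W
R_cellular glass = R_tot − R_other = 0.0727 K/W
L = R·k·A = 0.0727×0.0497×37.4

L ≈ 135 mm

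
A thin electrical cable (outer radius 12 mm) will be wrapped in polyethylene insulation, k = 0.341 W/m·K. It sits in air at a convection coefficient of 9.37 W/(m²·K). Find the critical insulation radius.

For a cylinder r_cr = k/h = 0.341/9.37
r_cr = 36.4 mm; since the bare radius (12 mm) is below r_cr, adding a thin layer of insulation will *increase* heat loss.

r_cr ≈ 36.4 mm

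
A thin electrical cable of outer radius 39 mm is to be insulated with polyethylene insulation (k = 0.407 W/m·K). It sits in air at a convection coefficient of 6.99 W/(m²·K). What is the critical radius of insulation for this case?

For a cylinder r_cr = k/h = 0.407/6.99
r_cr = 58.2 mm; since the bare radius (39 mm) is below r_cr, adding a thin layer of insulation will *increase* heat loss.

r_cr ≈ 58.2 mm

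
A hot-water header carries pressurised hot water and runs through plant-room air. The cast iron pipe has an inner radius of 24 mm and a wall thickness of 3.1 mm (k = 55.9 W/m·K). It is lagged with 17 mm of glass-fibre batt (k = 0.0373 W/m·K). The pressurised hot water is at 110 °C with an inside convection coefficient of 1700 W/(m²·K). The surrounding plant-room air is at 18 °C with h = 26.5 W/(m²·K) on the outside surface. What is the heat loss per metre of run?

Cylindrical conduction, so R = ln(r₂/r₁)/(2πkL) per layer, in series:
R_inner film = 1/(h_i·2πr₁L) = 1/(1700×2π×0.024×1) = 0.003901 K/W
R_cast iron pipe wall = ln(27.1/24)/(2π×55.9×1) = 3.459×10^-4 K/W
R_glass-fibre batt = ln(44.1/27.1)/(2π×0.0373×1) = 2.078 K/W
R_outer film = 1/(h_o·2πr_oL) = 1/(26.5×2π×0.0441×1) = 0.1362 K/W
R_total = 2.218 K/W
Q = ΔT/R_total = 92/2.218

q′ ≈ 41.5 W/m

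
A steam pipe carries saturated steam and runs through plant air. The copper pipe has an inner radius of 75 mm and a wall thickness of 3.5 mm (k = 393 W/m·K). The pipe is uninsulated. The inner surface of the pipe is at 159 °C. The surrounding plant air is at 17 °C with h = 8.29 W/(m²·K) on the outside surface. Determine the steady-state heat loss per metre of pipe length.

q′ ≈ 581 W/m

Per-layer cylindrical resistances, series-summed:
R_copper pipe wall = ln(78.5/75)/(2π×393×1) = 1.847×10^-5 K/W
R_outer film = 1/(h_o·2πr_oL) = 1/(8.29×2π×0.0785×1) = 0.2446 K/W
R_total = 0.2446 K/W
Q = ΔT/R_total = 142/0.2446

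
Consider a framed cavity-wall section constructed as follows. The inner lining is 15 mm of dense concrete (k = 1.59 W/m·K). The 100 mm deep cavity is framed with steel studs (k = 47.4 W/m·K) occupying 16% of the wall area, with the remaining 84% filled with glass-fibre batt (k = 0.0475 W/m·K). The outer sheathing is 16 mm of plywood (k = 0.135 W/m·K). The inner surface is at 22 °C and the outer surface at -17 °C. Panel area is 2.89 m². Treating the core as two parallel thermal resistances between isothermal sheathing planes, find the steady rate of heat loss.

Q ≈ 799 W

Sheathing layers in series; stud and cavity paths in parallel between them.
R_inner = 0.015/(1.59×2.89) = 0.003264 K/W
R_stud  = 0.1/(47.4×0.16×2.89) = 0.004563 K/W
R_cav   = 0.1/(0.0475×0.84×2.89) = 0.8672 K/W
1/R_core = 1/R_stud + 1/R_cav → R_core = 0.004539 K/W
R_outer = 0.016/(0.135×2.89) = 0.04101 K/W
R_total = 0.04881 K/W
Q = ΔT/R_total = 39/0.04881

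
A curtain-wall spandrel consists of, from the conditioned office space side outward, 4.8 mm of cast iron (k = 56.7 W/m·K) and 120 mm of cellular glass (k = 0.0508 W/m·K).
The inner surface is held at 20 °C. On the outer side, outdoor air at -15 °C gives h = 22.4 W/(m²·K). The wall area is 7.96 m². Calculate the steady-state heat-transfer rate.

Q ≈ 116 W

Series thermal resistances:
R_cast iron = L/(kA) = 0.0048/(56.7×7.96) = 1.064×10^-5 K/W
R_cellular glass = L/(kA) = 0.12/(0.0508×7.96) = 0.2968 K/W
R_outer film = 1/(h_o·A) = 1/(22.4×7.96) = 0.005608 K/W
R_total = 0.3024 K/W
Q = ΔT / R_total = 35 / 0.3024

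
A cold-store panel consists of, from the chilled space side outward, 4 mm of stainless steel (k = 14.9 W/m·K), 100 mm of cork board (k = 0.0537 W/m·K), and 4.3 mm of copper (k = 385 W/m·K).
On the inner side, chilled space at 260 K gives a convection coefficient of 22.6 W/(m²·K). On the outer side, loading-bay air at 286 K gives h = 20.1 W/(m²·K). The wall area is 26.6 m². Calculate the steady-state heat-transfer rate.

Model the wall as resistances in series:
R_inner film = 1/(h_i·A) = 1/(22.6×26.6) = 0.001663 K/W
R_stainless steel = L/(kA) = 0.004/(14.9×26.6) = 1.009×10^-5 K/W
R_cork board = L/(kA) = 0.1/(0.0537×26.6) = 0.07001 K/W
R_copper = L/(kA) = 0.0043/(385×26.6) = 4.199×10^-7 K/W
R_outer film = 1/(h_o·A) = 1/(20.1×26.6) = 0.00187 K/W
R_total = 0.07355 K/W
Q = ΔT / R_total = 26 / 0.07355

Q ≈ 353 W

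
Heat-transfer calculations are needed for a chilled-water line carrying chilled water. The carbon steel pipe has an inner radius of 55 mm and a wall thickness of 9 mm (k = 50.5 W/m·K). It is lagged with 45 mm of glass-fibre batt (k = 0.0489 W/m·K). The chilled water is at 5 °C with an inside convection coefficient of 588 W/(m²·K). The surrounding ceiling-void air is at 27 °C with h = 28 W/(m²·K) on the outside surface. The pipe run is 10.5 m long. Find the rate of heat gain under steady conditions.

Q ≈ 129 W

Treating each annulus and film as a series resistance:
R_inner film = 1/(h_i·2πr₁L) = 1/(588×2π×0.055×10.5) = 4.687×10^-4 K/W
R_carbon steel pipe wall = ln(64/55)/(2π×50.5×10.5) = 4.549×10^-5 K/W
R_glass-fibre batt = ln(109/64)/(2π×0.0489×10.5) = 0.165 K/W
R_outer film = 1/(h_o·2πr_oL) = 1/(28×2π×0.109×10.5) = 0.004966 K/W
R_total = 0.1705 K/W
Q = ΔT/R_total = 22/0.1705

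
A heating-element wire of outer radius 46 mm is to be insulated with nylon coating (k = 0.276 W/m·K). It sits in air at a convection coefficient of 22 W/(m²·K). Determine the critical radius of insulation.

For a cylinder r_cr = k/h = 0.276/22
r_cr = 12.5 mm; since the bare radius (46 mm) is above r_cr, any added insulation will reduce heat loss.

r_cr ≈ 12.5 mm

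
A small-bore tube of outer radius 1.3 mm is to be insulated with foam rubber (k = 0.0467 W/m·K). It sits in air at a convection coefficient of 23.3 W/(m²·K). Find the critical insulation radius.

For a cylinder r_cr = k/h = 0.0467/23.3
r_cr = 2 mm; since the bare radius (1.3 mm) is below r_cr, adding a thin layer of insulation will *increase* heat loss.

r_cr ≈ 2 mm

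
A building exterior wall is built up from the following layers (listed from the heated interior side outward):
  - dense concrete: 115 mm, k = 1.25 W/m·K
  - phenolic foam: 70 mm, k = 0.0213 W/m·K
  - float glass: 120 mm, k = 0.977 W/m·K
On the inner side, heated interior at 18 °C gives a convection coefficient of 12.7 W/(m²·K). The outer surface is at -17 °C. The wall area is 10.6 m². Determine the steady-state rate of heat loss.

Q ≈ 104 W

Using the resistance-network approach (series):
R_inner film = 1/(h_i·A) = 1/(12.7×10.6) = 0.007428 K/W
R_dense concrete = L/(kA) = 0.115/(1.25×10.6) = 0.008679 K/W
R_phenolic foam = L/(kA) = 0.07/(0.0213×10.6) = 0.31 K/W
R_float glass = L/(kA) = 0.12/(0.977×10.6) = 0.01159 K/W
R_total = 0.3377 K/W
Q = ΔT / R_total = 35 / 0.3377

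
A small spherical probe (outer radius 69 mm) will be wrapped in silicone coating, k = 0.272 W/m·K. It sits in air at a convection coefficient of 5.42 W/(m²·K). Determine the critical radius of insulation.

For a sphere r_cr = 2k/h = 2×0.272/5.42
r_cr = 100 mm; since the bare radius (69 mm) is below r_cr, adding a thin layer of insulation will *increase* heat loss.

r_cr ≈ 100 mm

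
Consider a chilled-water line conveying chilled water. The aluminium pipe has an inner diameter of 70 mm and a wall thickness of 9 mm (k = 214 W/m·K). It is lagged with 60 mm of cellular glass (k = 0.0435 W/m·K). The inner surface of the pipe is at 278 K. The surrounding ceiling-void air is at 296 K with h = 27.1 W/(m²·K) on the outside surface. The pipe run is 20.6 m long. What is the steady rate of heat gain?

Cylindrical conduction, so R = ln(r₂/r₁)/(2πkL) per layer, in series:
R_aluminium pipe wall = ln(44/35)/(2π×214×20.6) = 8.262×10^-6 K/W
R_cellular glass = ln(104/44)/(2π×0.0435×20.6) = 0.1528 K/W
R_outer film = 1/(h_o·2πr_oL) = 1/(27.1×2π×0.104×20.6) = 0.002741 K/W
R_total = 0.1555 K/W
Q = ΔT/R_total = 18/0.1555

Q ≈ 116 W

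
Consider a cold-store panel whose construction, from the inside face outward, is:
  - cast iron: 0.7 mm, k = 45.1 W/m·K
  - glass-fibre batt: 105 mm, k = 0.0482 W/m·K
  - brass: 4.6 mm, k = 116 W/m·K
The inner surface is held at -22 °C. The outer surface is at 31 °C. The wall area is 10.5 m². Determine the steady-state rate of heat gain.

Using the resistance-network approach (series):
R_cast iron = L/(kA) = 0.0007/(45.1×10.5) = 1.478×10^-6 K/W
R_glass-fibre batt = L/(kA) = 0.105/(0.0482×10.5) = 0.2075 K/W
R_brass = L/(kA) = 0.0046/(116×10.5) = 3.777×10^-6 K/W
R_total = 0.2075 K/W
Q = ΔT / R_total = 53 / 0.2075

Q ≈ 255 W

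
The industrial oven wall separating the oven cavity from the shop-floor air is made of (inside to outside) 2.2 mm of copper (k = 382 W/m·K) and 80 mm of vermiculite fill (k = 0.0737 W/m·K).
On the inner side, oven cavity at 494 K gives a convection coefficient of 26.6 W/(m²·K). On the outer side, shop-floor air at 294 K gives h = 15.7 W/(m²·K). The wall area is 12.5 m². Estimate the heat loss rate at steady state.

Q ≈ 2110 W

Series thermal resistances:
R_inner film = 1/(h_i·A) = 1/(26.6×12.5) = 0.003008 K/W
R_copper = L/(kA) = 0.0022/(382×12.5) = 4.607×10^-7 K/W
R_vermiculite fill = L/(kA) = 0.08/(0.0737×12.5) = 0.08684 K/W
R_outer film = 1/(h_o·A) = 1/(15.7×12.5) = 0.005096 K/W
R_total = 0.09494 K/W
Q = ΔT / R_total = 200 / 0.09494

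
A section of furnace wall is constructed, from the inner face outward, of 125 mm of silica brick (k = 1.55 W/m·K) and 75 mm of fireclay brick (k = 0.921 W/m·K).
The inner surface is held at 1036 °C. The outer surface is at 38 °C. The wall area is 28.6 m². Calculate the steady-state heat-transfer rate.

Q ≈ 176000 W

Treating each layer as a thermal resistance in series:
R_silica brick = L/(kA) = 0.125/(1.55×28.6) = 0.00282 K/W
R_fireclay brick = L/(kA) = 0.075/(0.921×28.6) = 0.002847 K/W
R_total = 0.005667 K/W
Q = ΔT / R_total = 998 / 0.005667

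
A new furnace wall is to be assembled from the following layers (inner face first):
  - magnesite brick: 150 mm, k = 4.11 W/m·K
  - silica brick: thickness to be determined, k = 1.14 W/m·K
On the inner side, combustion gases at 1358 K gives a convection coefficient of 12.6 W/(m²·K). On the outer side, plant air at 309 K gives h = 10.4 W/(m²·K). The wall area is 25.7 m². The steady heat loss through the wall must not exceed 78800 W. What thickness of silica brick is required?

Model the wall as resistances in series:
R_inner film = 1/(h_i·A) = 1/(12.6×25.7) = 0.003088 K/W
R_magnesite brick = L/(kA) = 0.15/(4.11×25.7) = 0.00142 K/W
R_outer film = 1/(h_o·A) = 1/(10.4×25.7) = 0.003741 K/W
Sum of the known resistances R_other = 0.00825 K/W
Required total resistance R_tot = ΔT/Q_allow = 1049/78800 = 0.01331 K/W
R_silica brick = R_tot − R_other = 0.005063 K/W
L = R·k·A = 0.005063×1.14×25.7

L ≈ 148 mm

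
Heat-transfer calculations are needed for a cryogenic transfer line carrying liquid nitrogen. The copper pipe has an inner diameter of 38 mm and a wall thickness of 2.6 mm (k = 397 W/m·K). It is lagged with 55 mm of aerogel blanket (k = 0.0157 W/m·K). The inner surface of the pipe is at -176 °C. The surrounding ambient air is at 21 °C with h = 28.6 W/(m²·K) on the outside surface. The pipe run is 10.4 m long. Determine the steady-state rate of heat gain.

Treating each annulus and film as a series resistance:
R_copper pipe wall = ln(21.6/19)/(2π×397×10.4) = 4.944×10^-6 K/W
R_aerogel blanket = ln(76.6/21.6)/(2π×0.0157×10.4) = 1.234 K/W
R_outer film = 1/(h_o·2πr_oL) = 1/(28.6×2π×0.0766×10.4) = 0.006985 K/W
R_total = 1.241 K/W
Q = ΔT/R_total = 197/1.241

Q ≈ 159 W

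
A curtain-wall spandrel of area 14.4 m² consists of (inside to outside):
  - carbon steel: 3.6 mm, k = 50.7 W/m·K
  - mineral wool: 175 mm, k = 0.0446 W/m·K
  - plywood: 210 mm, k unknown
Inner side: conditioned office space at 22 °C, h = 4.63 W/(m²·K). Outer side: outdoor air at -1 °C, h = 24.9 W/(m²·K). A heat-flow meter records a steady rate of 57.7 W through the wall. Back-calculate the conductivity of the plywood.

k ≈ 0.135 W/(m·K)

Treating each layer as a thermal resistance in series:
R_inner film = 1/(h_i·A) = 1/(4.63×14.4) = 0.015 K/W
R_carbon steel = L/(kA) = 0.0036/(50.7×14.4) = 4.931×10^-6 K/W
R_mineral wool = L/(kA) = 0.175/(0.0446×14.4) = 0.2725 K/W
R_outer film = 1/(h_o·A) = 1/(24.9×14.4) = 0.002789 K/W
Sum of known resistances R_other = 0.2903 K/W
Total R = ΔT/Q = 23/57.7 = 0.3986 K/W
R_plywood = R_total − R_other = 0.1083 K/W
k = L/(R·A) = 0.21/(0.1083×14.4)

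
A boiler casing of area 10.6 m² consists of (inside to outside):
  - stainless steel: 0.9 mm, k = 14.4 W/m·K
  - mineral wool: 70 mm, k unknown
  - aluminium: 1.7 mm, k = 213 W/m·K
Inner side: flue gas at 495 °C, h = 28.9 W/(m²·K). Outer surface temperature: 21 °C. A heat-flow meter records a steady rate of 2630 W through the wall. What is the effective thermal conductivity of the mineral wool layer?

k ≈ 0.0373 W/(m·K)

Treating each layer as a thermal resistance in series:
R_inner film = 1/(h_i·A) = 1/(28.9×10.6) = 0.003264 K/W
R_stainless steel = L/(kA) = 0.0009/(14.4×10.6) = 5.896×10^-6 K/W
R_aluminium = L/(kA) = 0.0017/(213×10.6) = 7.529×10^-7 K/W
Sum of known resistances R_other = 0.003271 K/W
Total R = ΔT/Q = 474/2630 = 0.1802 K/W
R_mineral wool = R_total − R_other = 0.177 K/W
k = L/(R·A) = 0.07/(0.177×10.6)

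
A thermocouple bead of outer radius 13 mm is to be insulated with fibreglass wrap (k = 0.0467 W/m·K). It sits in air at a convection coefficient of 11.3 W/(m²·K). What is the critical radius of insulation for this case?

For a sphere r_cr = 2k/h = 2×0.0467/11.3
r_cr = 8.27 mm; since the bare radius (13 mm) is above r_cr, any added insulation will reduce heat loss.

r_cr ≈ 8.27 mm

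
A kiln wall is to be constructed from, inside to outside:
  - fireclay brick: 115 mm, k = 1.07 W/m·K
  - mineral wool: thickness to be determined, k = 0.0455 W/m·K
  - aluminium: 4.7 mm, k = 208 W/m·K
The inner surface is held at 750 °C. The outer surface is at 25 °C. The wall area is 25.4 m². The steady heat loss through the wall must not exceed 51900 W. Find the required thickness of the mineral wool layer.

L ≈ 11.3 mm

Series thermal resistances:
R_fireclay brick = L/(kA) = 0.115/(1.07×25.4) = 0.004231 K/W
R_aluminium = L/(kA) = 0.0047/(208×25.4) = 8.896×10^-7 K/W
Sum of the known resistances R_other = 0.004232 K/W
Required total resistance R_tot = ΔT/Q_allow = 725/51900 = 0.01397 K/W
R_mineral wool = R_tot − R_other = 0.009737 K/W
L = R·k·A = 0.009737×0.0455×25.4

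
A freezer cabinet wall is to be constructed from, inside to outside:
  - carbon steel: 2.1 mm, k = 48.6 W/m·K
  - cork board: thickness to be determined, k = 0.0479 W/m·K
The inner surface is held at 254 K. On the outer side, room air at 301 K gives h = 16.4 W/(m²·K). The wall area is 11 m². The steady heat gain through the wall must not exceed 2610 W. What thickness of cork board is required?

L ≈ 6.57 mm

Series thermal resistances:
R_carbon steel = L/(kA) = 0.0021/(48.6×11) = 3.928×10^-6 K/W
R_outer film = 1/(h_o·A) = 1/(16.4×11) = 0.005543 K/W
Sum of the known resistances R_other = 0.005547 K/W
Required total resistance R_tot = ΔT/Q_allow = 47/2610 = 0.01801 K/W
R_cork board = R_tot − R_other = 0.01246 K/W
L = R·k·A = 0.01246×0.0479×11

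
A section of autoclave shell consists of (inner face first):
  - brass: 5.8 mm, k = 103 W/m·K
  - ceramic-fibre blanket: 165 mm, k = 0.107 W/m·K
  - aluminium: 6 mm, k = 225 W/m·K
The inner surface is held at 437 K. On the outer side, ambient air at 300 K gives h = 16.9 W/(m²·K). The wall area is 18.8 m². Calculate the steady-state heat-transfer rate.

Treating each layer as a thermal resistance in series:
R_brass = L/(kA) = 0.0058/(103×18.8) = 2.995×10^-6 K/W
R_ceramic-fibre blanket = L/(kA) = 0.165/(0.107×18.8) = 0.08202 K/W
R_aluminium = L/(kA) = 0.006/(225×18.8) = 1.418×10^-6 K/W
R_outer film = 1/(h_o·A) = 1/(16.9×18.8) = 0.003147 K/W
R_total = 0.08518 K/W
Q = ΔT / R_total = 137 / 0.08518

Q ≈ 1610 W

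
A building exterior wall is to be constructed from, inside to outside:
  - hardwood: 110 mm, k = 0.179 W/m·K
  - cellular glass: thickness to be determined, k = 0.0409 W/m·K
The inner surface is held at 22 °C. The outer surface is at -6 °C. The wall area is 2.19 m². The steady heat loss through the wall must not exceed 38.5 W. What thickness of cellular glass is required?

L ≈ 40 mm

Model the wall as resistances in series:
R_hardwood = L/(kA) = 0.11/(0.179×2.19) = 0.2806 K/W
Sum of the known resistances R_other = 0.2806 K/W
Required total resistance R_tot = ΔT/Q_allow = 28/38.5 = 0.7273 K/W
R_cellular glass = R_tot − R_other = 0.4467 K/W
L = R·k·A = 0.4467×0.0409×2.19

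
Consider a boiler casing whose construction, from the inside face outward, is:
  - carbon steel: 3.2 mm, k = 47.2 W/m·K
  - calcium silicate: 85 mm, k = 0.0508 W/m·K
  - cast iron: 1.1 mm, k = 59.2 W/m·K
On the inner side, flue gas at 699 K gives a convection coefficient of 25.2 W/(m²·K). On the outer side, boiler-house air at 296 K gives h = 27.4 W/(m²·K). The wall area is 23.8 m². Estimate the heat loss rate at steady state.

Q ≈ 5480 W

Treating each layer as a thermal resistance in series:
R_inner film = 1/(h_i·A) = 1/(25.2×23.8) = 0.001667 K/W
R_carbon steel = L/(kA) = 0.0032/(47.2×23.8) = 2.849×10^-6 K/W
R_calcium silicate = L/(kA) = 0.085/(0.0508×23.8) = 0.0703 K/W
R_cast iron = L/(kA) = 0.0011/(59.2×23.8) = 7.807×10^-7 K/W
R_outer film = 1/(h_o·A) = 1/(27.4×23.8) = 0.001533 K/W
R_total = 0.07351 K/W
Q = ΔT / R_total = 403 / 0.07351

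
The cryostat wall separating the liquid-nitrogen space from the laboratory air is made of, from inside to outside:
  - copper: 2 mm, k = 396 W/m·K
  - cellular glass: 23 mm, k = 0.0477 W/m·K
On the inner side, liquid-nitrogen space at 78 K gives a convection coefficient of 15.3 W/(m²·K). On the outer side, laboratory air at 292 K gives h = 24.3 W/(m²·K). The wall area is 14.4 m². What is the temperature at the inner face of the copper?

T ≈ 102 K

Model the wall as resistances in series:
R_inner film = 1/(h_i·A) = 1/(15.3×14.4) = 0.004539 K/W
R_copper = L/(kA) = 0.002/(396×14.4) = 3.507×10^-7 K/W
R_cellular glass = L/(kA) = 0.023/(0.0477×14.4) = 0.03348 K/W
R_outer film = 1/(h_o·A) = 1/(24.3×14.4) = 0.002858 K/W
R_total = 0.04088 K/W;  Q = ΔT/R_total = 214/0.04088 = 5235 W
T_interface = T_inner + Q·ΣR(inner→interface) = 78 + 5230×0.004539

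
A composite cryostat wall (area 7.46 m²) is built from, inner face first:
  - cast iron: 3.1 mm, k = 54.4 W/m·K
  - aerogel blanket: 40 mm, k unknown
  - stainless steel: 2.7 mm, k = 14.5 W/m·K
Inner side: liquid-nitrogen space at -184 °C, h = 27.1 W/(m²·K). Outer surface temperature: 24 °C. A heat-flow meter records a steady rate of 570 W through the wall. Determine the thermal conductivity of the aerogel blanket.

k ≈ 0.0149 W/(m·K)

Thermal resistances in series:
R_inner film = 1/(h_i·A) = 1/(27.1×7.46) = 0.004946 K/W
R_cast iron = L/(kA) = 0.0031/(54.4×7.46) = 7.639×10^-6 K/W
R_stainless steel = L/(kA) = 0.0027/(14.5×7.46) = 2.496×10^-5 K/W
Sum of known resistances R_other = 0.004979 K/W
Total R = ΔT/Q = 208/570 = 0.3649 K/W
R_aerogel blanket = R_total − R_other = 0.3599 K/W
k = L/(R·A) = 0.04/(0.3599×7.46)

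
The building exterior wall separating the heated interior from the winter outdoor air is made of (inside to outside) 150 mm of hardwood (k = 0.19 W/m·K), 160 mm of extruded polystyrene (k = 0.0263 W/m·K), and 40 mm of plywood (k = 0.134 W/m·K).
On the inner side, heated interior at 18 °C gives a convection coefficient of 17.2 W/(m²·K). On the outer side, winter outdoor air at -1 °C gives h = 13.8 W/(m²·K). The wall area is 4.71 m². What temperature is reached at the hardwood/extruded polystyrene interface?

Treating each layer as a thermal resistance in series:
R_inner film = 1/(h_i·A) = 1/(17.2×4.71) = 0.01234 K/W
R_hardwood = L/(kA) = 0.15/(0.19×4.71) = 0.1676 K/W
R_extruded polystyrene = L/(kA) = 0.16/(0.0263×4.71) = 1.292 K/W
R_plywood = L/(kA) = 0.04/(0.134×4.71) = 0.06338 K/W
R_outer film = 1/(h_o·A) = 1/(13.8×4.71) = 0.01539 K/W
R_total = 1.55 K/W;  Q = ΔT/R_total = 19/1.55 = 12.26 W
T_interface = T_inner − Q·ΣR(inner→interface) = 18 − 12.3×0.18

T ≈ 15.8 °C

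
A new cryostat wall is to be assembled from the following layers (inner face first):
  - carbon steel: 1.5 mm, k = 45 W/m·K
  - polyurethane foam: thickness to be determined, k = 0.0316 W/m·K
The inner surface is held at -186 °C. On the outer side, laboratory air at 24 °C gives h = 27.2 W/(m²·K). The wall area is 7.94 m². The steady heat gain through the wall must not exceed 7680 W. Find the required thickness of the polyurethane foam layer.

L ≈ 5.7 mm

Model the wall as resistances in series:
R_carbon steel = L/(kA) = 0.0015/(45×7.94) = 4.198×10^-6 K/W
R_outer film = 1/(h_o·A) = 1/(27.2×7.94) = 0.00463 K/W
Sum of the known resistances R_other = 0.004635 K/W
Required total resistance R_tot = ΔT/Q_allow = 210/7680 = 0.02734 K/W
R_polyurethane foam = R_tot − R_other = 0.02271 K/W
L = R·k·A = 0.02271×0.0316×7.94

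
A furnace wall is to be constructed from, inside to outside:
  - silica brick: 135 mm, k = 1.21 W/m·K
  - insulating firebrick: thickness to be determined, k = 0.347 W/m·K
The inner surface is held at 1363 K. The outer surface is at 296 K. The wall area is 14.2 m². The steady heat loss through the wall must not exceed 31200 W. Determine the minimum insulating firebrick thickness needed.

Series thermal resistances:
R_silica brick = L/(kA) = 0.135/(1.21×14.2) = 0.007857 K/W
Sum of the known resistances R_other = 0.007857 K/W
Required total resistance R_tot = ΔT/Q_allow = 1067/31200 = 0.0342 K/W
R_insulating firebrick = R_tot − R_other = 0.02634 K/W
L = R·k·A = 0.02634×0.347×14.2

L ≈ 130 mm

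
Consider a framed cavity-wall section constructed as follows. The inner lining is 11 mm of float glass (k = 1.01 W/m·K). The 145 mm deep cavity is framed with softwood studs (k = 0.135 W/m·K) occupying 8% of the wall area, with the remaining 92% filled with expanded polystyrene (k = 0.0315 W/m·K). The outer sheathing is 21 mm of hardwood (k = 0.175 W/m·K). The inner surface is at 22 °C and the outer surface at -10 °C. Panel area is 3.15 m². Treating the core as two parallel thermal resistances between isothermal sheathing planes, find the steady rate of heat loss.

Q ≈ 26.7 W

Sheathing layers in series; stud and cavity paths in parallel between them.
R_inner = 0.011/(1.01×3.15) = 0.003457 K/W
R_stud  = 0.145/(0.135×0.08×3.15) = 4.262 K/W
R_cav   = 0.145/(0.0315×0.92×3.15) = 1.588 K/W
1/R_core = 1/R_stud + 1/R_cav → R_core = 1.157 K/W
R_outer = 0.021/(0.175×3.15) = 0.0381 K/W
R_total = 1.199 K/W
Q = ΔT/R_total = 32/1.199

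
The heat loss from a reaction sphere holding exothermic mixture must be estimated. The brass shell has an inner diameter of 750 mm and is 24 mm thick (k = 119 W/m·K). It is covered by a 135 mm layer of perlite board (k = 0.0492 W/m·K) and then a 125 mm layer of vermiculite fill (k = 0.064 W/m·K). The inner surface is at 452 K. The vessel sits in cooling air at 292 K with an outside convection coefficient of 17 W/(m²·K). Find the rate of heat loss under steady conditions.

For a spherical shell R = (1/r₁ − 1/r₂)/(4πk); film R = 1/(h·4πr²). In series:
R_brass shell = (1/0.375 − 1/0.399)/(4π×119) = 1.073×10^-4 K/W
R_perlite board = (1/0.399 − 1/0.534)/(4π×0.0492) = 1.025 K/W
R_vermiculite fill = (1/0.534 − 1/0.659)/(4π×0.064) = 0.4417 K/W
R_outer film = 1/(h·4πr_o²) = 1/(17×4π×0.659²) = 0.01078 K/W
R_total = 1.477 K/W
Q = ΔT/R_total = 160/1.477

Q ≈ 108 W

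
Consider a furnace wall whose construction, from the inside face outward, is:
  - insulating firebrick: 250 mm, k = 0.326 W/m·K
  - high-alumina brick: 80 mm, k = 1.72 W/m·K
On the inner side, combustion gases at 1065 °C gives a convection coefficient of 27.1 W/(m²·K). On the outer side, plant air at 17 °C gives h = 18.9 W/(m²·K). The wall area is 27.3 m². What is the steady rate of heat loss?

Series thermal resistances:
R_inner film = 1/(h_i·A) = 1/(27.1×27.3) = 0.001352 K/W
R_insulating firebrick = L/(kA) = 0.25/(0.326×27.3) = 0.02809 K/W
R_high-alumina brick = L/(kA) = 0.08/(1.72×27.3) = 0.001704 K/W
R_outer film = 1/(h_o·A) = 1/(18.9×27.3) = 0.001938 K/W
R_total = 0.03308 K/W
Q = ΔT / R_total = 1048 / 0.03308

Q ≈ 31700 W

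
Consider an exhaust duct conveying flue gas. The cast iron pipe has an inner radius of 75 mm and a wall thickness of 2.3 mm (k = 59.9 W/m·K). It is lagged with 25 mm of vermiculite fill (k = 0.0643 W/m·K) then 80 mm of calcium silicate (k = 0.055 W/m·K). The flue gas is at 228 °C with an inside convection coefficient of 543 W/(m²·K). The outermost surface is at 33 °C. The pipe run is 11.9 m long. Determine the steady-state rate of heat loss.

Radial resistances (cylindrical: R_cond = ln(r_o/r_i)/(2πkL), R_conv = 1/(h·2πrL)):
R_inner film = 1/(h_i·2πr₁L) = 1/(543×2π×0.075×11.9) = 3.284×10^-4 K/W
R_cast iron pipe wall = ln(77.3/75)/(2π×59.9×11.9) = 6.744×10^-6 K/W
R_vermiculite fill = ln(102.3/77.3)/(2π×0.0643×11.9) = 0.05828 K/W
R_calcium silicate = ln(182.3/102.3)/(2π×0.055×11.9) = 0.1405 K/W
R_total = 0.1991 K/W
Q = ΔT/R_total = 195/0.1991

Q ≈ 979 W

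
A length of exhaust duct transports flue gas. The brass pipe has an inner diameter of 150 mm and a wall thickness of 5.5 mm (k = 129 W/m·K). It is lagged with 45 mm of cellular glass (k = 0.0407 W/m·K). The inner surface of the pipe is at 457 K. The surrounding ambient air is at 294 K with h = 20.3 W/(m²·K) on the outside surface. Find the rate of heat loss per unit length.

q′ ≈ 90.6 W/m

Per-layer cylindrical resistances, series-summed:
R_brass pipe wall = ln(80.5/75)/(2π×129×1) = 8.731×10^-5 K/W
R_cellular glass = ln(125.5/80.5)/(2π×0.0407×1) = 1.736 K/W
R_outer film = 1/(h_o·2πr_oL) = 1/(20.3×2π×0.1255×1) = 0.06247 K/W
R_total = 1.799 K/W
Q = ΔT/R_total = 163/1.799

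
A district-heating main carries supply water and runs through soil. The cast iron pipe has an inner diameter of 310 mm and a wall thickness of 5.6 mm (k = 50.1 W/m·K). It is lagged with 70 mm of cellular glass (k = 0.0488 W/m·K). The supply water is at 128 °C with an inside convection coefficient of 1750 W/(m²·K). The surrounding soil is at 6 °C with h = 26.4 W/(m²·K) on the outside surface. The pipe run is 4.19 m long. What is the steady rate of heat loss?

Cylindrical conduction, so R = ln(r₂/r₁)/(2πkL) per layer, in series:
R_inner film = 1/(h_i·2πr₁L) = 1/(1750×2π×0.155×4.19) = 1.4×10^-4 K/W
R_cast iron pipe wall = ln(160.6/155)/(2π×50.1×4.19) = 2.691×10^-5 K/W
R_cellular glass = ln(230.6/160.6)/(2π×0.0488×4.19) = 0.2816 K/W
R_outer film = 1/(h_o·2πr_oL) = 1/(26.4×2π×0.2306×4.19) = 0.006239 K/W
R_total = 0.288 K/W
Q = ΔT/R_total = 122/0.288

Q ≈ 424 W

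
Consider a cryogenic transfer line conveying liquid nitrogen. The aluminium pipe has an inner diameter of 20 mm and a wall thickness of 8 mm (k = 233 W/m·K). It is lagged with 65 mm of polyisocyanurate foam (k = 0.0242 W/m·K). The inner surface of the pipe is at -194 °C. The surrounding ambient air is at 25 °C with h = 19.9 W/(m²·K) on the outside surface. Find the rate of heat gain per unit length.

q′ ≈ 21.6 W/m

Radial resistances (cylindrical: R_cond = ln(r_o/r_i)/(2πkL), R_conv = 1/(h·2πrL)):
R_aluminium pipe wall = ln(18/10)/(2π×233×1) = 4.015×10^-4 K/W
R_polyisocyanurate foam = ln(83/18)/(2π×0.0242×1) = 10.05 K/W
R_outer film = 1/(h_o·2πr_oL) = 1/(19.9×2π×0.083×1) = 0.09636 K/W
R_total = 10.15 K/W
Q = ΔT/R_total = 219/10.15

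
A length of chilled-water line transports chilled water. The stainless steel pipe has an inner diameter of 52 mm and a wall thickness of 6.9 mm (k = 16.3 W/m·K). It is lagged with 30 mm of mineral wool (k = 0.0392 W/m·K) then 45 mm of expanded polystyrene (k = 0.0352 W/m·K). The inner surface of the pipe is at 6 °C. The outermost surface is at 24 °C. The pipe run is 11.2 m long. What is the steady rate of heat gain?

Q ≈ 39.7 W

Radial resistances (cylindrical: R_cond = ln(r_o/r_i)/(2πkL), R_conv = 1/(h·2πrL)):
R_stainless steel pipe wall = ln(32.9/26)/(2π×16.3×11.2) = 2.052×10^-4 K/W
R_mineral wool = ln(62.9/32.9)/(2π×0.0392×11.2) = 0.2349 K/W
R_expanded polystyrene = ln(107.9/62.9)/(2π×0.0352×11.2) = 0.2179 K/W
R_total = 0.453 K/W
Q = ΔT/R_total = 18/0.453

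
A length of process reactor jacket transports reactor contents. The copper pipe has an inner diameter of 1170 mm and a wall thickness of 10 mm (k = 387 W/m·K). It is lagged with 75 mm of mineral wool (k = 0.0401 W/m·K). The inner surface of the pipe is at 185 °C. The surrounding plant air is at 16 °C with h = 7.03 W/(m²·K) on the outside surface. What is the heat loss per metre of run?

q′ ≈ 335 W/m

Per-layer cylindrical resistances, series-summed:
R_copper pipe wall = ln(595/585)/(2π×387×1) = 6.971×10^-6 K/W
R_mineral wool = ln(670/595)/(2π×0.0401×1) = 0.4712 K/W
R_outer film = 1/(h_o·2πr_oL) = 1/(7.03×2π×0.67×1) = 0.03379 K/W
R_total = 0.505 K/W
Q = ΔT/R_total = 169/0.505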